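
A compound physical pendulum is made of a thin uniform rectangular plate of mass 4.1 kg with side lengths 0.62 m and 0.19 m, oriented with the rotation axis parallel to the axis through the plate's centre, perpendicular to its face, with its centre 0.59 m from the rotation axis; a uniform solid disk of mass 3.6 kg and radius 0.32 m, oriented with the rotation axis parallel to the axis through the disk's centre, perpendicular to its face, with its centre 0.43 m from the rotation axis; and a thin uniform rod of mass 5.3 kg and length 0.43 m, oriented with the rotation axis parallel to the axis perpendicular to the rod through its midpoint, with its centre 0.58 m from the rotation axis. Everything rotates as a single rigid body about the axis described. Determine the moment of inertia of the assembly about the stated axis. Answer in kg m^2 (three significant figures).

Rectangular plate: I_cm = (1/12)M(a²+b²) = (1/12)(4.1)[(0.62)² + (0.19)²] = 0.14367 kg m^2; centre at d = 0.59 m, so I = I_cm + Md² gives I = 0.14367 + (4.1)(0.59)² = 1.5709 kg m^2.
Solid disk: I_cm = (1/2)MR² = (1/2)(3.6)(0.32)² = 0.18432 kg m^2; centre at d = 0.43 m, so I = I_cm + Md² gives I = 0.18432 + (3.6)(0.43)² = 0.84996 kg m^2.
Thin rod: I_cm = (1/12)ML² = (1/12)(5.3)(0.43)² = 0.081664 kg m^2; centre at d = 0.58 m, so I = I_cm + Md² gives I = 0.081664 + (5.3)(0.58)² = 1.8646 kg m^2.
Total I = 1.5709 + 0.84996 + 1.8646 = 4.2854 kg m^2.

4.29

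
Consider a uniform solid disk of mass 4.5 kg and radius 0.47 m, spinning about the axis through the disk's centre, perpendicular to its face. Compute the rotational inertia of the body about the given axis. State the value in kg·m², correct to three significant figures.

0.497

I_cm = (1/2)MR² = (1/2)(4.5)(0.47)² = 0.49702 kg·m²; axis through the centre, so I = 0.49702 kg·m².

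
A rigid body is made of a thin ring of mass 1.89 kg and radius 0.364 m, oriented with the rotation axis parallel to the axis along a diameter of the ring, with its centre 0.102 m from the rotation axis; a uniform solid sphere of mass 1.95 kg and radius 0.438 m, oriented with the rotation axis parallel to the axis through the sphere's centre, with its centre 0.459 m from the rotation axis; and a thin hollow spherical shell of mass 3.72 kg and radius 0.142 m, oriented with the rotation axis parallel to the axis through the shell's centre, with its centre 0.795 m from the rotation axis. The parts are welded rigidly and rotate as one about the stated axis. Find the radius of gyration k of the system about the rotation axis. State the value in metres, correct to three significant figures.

Thin ring: I_cm = (1/2)MR² = (1/2)(1.89)(0.364)² = 0.12521 kg m^2; centre at d = 0.102 m, so I = I_cm + Md² gives I = 0.12521 + (1.89)(0.102)² = 0.14487 kg m^2.
Solid sphere: I_cm = (2/5)MR² = (2/5)(1.95)(0.438)² = 0.14964 kg m^2; centre at d = 0.459 m, so I = I_cm + Md² gives I = 0.14964 + (1.95)(0.459)² = 0.56047 kg m^2.
Spherical shell: I_cm = (2/3)MR² = (2/3)(3.72)(0.142)² = 0.050007 kg m^2; centre at d = 0.795 m, so I = I_cm + Md² gives I = 0.050007 + (3.72)(0.795)² = 2.4011 kg m^2.
Total I = 3.1065 kg m^2; total mass M = 7.56 kg.
k = √(I/M) = √(3.1065/7.56) = 0.64102 m.

0.641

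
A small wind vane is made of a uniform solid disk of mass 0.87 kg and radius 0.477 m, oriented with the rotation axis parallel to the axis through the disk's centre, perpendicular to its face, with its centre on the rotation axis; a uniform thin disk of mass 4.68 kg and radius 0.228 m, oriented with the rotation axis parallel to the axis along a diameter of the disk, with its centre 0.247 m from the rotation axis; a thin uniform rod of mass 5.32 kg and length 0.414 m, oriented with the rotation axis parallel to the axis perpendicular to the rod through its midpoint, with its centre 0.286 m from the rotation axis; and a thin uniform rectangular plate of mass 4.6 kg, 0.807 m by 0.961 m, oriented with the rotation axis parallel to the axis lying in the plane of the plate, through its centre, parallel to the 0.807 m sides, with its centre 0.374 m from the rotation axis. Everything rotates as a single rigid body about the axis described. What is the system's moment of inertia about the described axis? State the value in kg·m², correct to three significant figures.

1.95

Solid disk: I_cm = (1/2)MR² = (1/2)(0.87)(0.477)² = 0.098975 kg·m²; axis through the centre, so I = 0.098975 kg·m².
Thin disk: I_cm = (1/4)MR² = (1/4)(4.68)(0.228)² = 0.060821 kg·m²; centre at d = 0.247 m, so the parallel axis theorem gives I = 0.060821 + (4.68)(0.247)² = 0.34634 kg·m².
Thin rod: I_cm = (1/12)ML² = (1/12)(5.32)(0.414)² = 0.075986 kg·m²; centre at d = 0.286 m, so the parallel axis theorem gives I = 0.075986 + (5.32)(0.286)² = 0.51114 kg·m².
Rectangular plate: I_cm = (1/12)Mb² = (1/12)(4.6)(0.961)² = 0.35402 kg·m²; centre at d = 0.374 m, so the parallel axis theorem gives I = 0.35402 + (4.6)(0.374)² = 0.99745 kg·m².
Total I = 0.098975 + 0.34634 + 0.51114 + 0.99745 = 1.9539 kg·m².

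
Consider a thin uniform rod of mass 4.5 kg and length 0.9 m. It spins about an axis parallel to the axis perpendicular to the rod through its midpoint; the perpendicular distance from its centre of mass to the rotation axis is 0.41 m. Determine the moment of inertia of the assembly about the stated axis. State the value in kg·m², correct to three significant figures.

1.06

I_cm = (1/12)ML² = (1/12)(4.5)(0.9)² = 0.30375 kg·m²; centre at d = 0.41 m, so the parallel axis theorem gives I = 0.30375 + (4.5)(0.41)² = 1.0602 kg·m².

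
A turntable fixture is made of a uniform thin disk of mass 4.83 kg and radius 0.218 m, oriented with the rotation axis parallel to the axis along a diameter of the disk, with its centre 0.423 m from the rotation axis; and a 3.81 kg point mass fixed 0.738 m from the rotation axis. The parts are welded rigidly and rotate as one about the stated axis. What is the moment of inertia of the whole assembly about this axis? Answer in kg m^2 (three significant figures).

3.00

Thin disk: I_cm = (1/4)MR² = (1/4)(4.83)(0.218)² = 0.057385 kg m^2; centre at d = 0.423 m, so I = I_cm + Md² gives I = 0.057385 + (4.83)(0.423)² = 0.92161 kg m^2.
Point mass: I_cm = 0; centre at d = 0.738 m, so I = I_cm + Md² gives I = 0 + (3.81)(0.738)² = 2.0751 kg m^2.
Total I = 0.92161 + 2.0751 = 2.9967 kg m^2.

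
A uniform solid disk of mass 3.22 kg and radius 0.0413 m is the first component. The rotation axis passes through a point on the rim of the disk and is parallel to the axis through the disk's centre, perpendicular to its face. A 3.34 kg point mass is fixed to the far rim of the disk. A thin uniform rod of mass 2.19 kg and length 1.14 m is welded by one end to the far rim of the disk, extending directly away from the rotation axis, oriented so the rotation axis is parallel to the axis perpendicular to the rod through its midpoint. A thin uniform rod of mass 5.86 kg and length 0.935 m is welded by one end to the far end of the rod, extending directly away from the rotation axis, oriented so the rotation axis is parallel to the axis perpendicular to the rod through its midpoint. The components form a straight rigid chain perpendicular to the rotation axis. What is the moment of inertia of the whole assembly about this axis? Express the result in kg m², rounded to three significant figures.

Solid disk: I_cm = (1/2)MR² = (1/2)(3.22)(0.0413)² = 0.0027462 kg m²; centre at d = 0.0413 m, so the parallel axis theorem gives I = 0.0027462 + (3.22)(0.0413)² = 0.0082385 kg m².
Point mass: I_cm = 0; centre at d = 0.0413 + 0.0413 = 0.0826 m, so the parallel axis theorem gives I = 0 + (3.34)(0.0826)² = 0.022788 kg m².
Thin rod: I_cm = (1/12)ML² = (1/12)(2.19)(1.14)² = 0.23718 kg m²; centre at d = 0.0413 + 0.0413 + 0.57 = 0.6526 m, so the parallel axis theorem gives I = 0.23718 + (2.19)(0.6526)² = 1.1699 kg m².
Thin rod: I_cm = (1/12)ML² = (1/12)(5.86)(0.935)² = 0.42691 kg m²; centre at d = 0.0413 + 0.0413 + 0.57 + 0.57 + 0.4675 = 1.6901 m, so the parallel axis theorem gives I = 0.42691 + (5.86)(1.6901)² = 17.166 kg m².
Total I = 0.0082385 + 0.022788 + 1.1699 + 17.166 = 18.367 kg m².

18.4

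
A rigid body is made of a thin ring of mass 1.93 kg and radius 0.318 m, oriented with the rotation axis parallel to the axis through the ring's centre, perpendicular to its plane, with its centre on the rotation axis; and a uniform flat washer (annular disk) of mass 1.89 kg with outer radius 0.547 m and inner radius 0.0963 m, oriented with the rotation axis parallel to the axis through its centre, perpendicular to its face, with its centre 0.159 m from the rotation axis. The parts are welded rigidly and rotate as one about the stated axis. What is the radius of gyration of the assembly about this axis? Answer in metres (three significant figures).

0.374

Thin ring: I_cm = MR² = (1.93)(0.318)² = 0.19517 kg·m²; axis through the centre, so I = 0.19517 kg·m².
Annular disk: I_cm = (1/2)M(R²+r²) = (1/2)(1.89)[(0.547)² + (0.0963)²] = 0.29152 kg·m²; centre at d = 0.159 m, so the parallel axis theorem gives I = 0.29152 + (1.89)(0.159)² = 0.3393 kg·m².
Total I = 0.53447 kg·m²; total mass M = 3.82 kg.
k = √(I/M) = √(0.53447/3.82) = 0.37405 m.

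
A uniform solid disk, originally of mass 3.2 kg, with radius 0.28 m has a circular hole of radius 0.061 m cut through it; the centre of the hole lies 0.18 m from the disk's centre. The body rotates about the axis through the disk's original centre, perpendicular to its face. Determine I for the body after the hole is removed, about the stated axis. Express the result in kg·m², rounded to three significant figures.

Unpierced body about its centre: I₀ = (1/2)MR² = (1/2)(3.2)(0.28)² = 0.12544 kg·m².
The removed disk has mass m = M·(r/R)² = (3.2)(0.061/0.28)² = 0.15188 kg (same uniform areal density).
Its moment of inertia about the rotation axis (parallel-axis theorem): I_hole = (1/2)mr² + md² = (1/2)(0.15188)(0.061)² + (0.15188)(0.18)² = 0.0052034 kg·m².
Treating the hole as negative mass, I = I₀ − I_hole = 0.12544 − 0.0052034 = 0.12024 kg·m².

0.120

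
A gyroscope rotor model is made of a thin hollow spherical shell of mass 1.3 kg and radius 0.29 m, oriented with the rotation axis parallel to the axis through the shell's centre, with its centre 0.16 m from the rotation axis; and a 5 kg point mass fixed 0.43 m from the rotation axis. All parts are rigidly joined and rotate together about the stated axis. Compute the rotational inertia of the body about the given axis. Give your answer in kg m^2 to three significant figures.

1.03

Spherical shell: I_cm = (2/3)MR² = (2/3)(1.3)(0.29)² = 0.072887 kg m^2; centre at d = 0.16 m, so I = I_cm + Md² gives I = 0.072887 + (1.3)(0.16)² = 0.10617 kg m^2.
Point mass: I_cm = 0; centre at d = 0.43 m, so I = I_cm + Md² gives I = 0 + (5)(0.43)² = 0.9245 kg m^2.
Total I = 0.10617 + 0.9245 = 1.0307 kg m^2.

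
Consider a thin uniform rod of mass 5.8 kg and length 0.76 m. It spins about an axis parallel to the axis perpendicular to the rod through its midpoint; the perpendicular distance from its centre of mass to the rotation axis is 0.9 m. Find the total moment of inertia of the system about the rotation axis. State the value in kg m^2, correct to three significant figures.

4.98

I_cm = (1/12)ML² = (1/12)(5.8)(0.76)² = 0.27917 kg m^2; centre at d = 0.9 m, so I = I_cm + Md² gives I = 0.27917 + (5.8)(0.9)² = 4.9772 kg m^2.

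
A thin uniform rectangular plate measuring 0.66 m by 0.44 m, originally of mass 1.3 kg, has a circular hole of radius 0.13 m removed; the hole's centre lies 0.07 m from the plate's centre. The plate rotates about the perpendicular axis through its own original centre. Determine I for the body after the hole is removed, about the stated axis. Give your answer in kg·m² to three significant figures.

0.0650

Unpierced body about its centre: I₀ = (1/12)M(a²+b²) = (1/12)(1.3)[(0.66)² + (0.44)²] = 0.068163 kg·m².
The removed disk has mass m = M·πr²/(ab) = (1.3)·π(0.13)²/(0.66·0.44) = 0.23767 kg (same uniform areal density).
Its moment of inertia about the rotation axis (parallel-axis theorem): I_hole = (1/2)mr² + md² = (1/2)(0.23767)(0.13)² + (0.23767)(0.07)² = 0.003173 kg·m².
Treating the hole as negative mass, I = I₀ − I_hole = 0.068163 − 0.003173 = 0.06499 kg·m².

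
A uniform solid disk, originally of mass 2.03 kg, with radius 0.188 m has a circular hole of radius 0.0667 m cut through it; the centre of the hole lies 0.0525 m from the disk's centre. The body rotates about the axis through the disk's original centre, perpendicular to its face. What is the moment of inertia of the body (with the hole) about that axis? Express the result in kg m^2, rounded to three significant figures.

Unpierced body about its centre: I₀ = (1/2)MR² = (1/2)(2.03)(0.188)² = 0.035874 kg m^2.
The removed disk has mass m = M·(r/R)² = (2.03)(0.0667/0.188)² = 0.25552 kg (same uniform areal density).
Its moment of inertia about the rotation axis (parallel-axis theorem): I_hole = (1/2)mr² + md² = (1/2)(0.25552)(0.0667)² + (0.25552)(0.0525)² = 0.0012727 kg m^2.
Treating the hole as negative mass, I = I₀ − I_hole = 0.035874 − 0.0012727 = 0.034601 kg m^2.

0.0346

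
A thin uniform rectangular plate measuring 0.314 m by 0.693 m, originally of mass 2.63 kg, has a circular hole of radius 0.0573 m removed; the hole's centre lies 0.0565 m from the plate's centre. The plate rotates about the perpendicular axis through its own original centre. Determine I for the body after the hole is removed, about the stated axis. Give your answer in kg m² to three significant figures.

Unpierced body about its centre: I₀ = (1/12)M(a²+b²) = (1/12)(2.63)[(0.314)² + (0.693)²] = 0.12686 kg m².
The removed disk has mass m = M·πr²/(ab) = (2.63)·π(0.0573)²/(0.314·0.693) = 0.12467 kg (same uniform areal density).
Its moment of inertia about the rotation axis (parallel-axis theorem): I_hole = (1/2)mr² + md² = (1/2)(0.12467)(0.0573)² + (0.12467)(0.0565)² = 0.00060263 kg m².
Treating the hole as negative mass, I = I₀ − I_hole = 0.12686 − 0.00060263 = 0.12626 kg m².

0.126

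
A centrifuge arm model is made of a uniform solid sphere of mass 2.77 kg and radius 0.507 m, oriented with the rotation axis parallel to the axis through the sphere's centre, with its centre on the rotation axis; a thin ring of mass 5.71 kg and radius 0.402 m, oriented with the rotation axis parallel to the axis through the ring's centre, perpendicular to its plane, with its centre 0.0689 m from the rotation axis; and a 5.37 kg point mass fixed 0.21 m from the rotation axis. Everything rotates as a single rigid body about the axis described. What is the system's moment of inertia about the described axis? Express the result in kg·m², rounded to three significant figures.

1.47

Solid sphere: I_cm = (2/5)MR² = (2/5)(2.77)(0.507)² = 0.28481 kg·m²; axis through the centre, so I = 0.28481 kg·m².
Thin ring: I_cm = MR² = (5.71)(0.402)² = 0.92276 kg·m²; centre at d = 0.0689 m, so I = I_cm + Md² gives I = 0.92276 + (5.71)(0.0689)² = 0.94987 kg·m².
Point mass: I_cm = 0; centre at d = 0.21 m, so I = I_cm + Md² gives I = 0 + (5.37)(0.21)² = 0.23682 kg·m².
Total I = 0.28481 + 0.94987 + 0.23682 = 1.4715 kg·m².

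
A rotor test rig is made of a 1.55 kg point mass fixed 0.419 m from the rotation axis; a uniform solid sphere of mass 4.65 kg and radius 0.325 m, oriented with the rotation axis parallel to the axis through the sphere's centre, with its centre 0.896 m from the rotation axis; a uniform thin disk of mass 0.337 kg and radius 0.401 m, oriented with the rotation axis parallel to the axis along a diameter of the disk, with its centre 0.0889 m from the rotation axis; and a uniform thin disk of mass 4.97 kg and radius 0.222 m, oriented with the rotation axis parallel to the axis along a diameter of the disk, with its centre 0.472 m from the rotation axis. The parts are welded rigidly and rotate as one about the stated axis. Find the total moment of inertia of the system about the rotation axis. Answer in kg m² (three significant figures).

5.39

Point mass: I_cm = 0; centre at d = 0.419 m, so the parallel axis theorem gives I = 0 + (1.55)(0.419)² = 0.27212 kg m².
Solid sphere: I_cm = (2/5)MR² = (2/5)(4.65)(0.325)² = 0.19646 kg m²; centre at d = 0.896 m, so the parallel axis theorem gives I = 0.19646 + (4.65)(0.896)² = 3.9296 kg m².
Thin disk: I_cm = (1/4)MR² = (1/4)(0.337)(0.401)² = 0.013547 kg m²; centre at d = 0.0889 m, so the parallel axis theorem gives I = 0.013547 + (0.337)(0.0889)² = 0.016211 kg m².
Thin disk: I_cm = (1/4)MR² = (1/4)(4.97)(0.222)² = 0.061235 kg m²; centre at d = 0.472 m, so the parallel axis theorem gives I = 0.061235 + (4.97)(0.472)² = 1.1685 kg m².
Total I = 0.27212 + 3.9296 + 0.016211 + 1.1685 = 5.3864 kg m².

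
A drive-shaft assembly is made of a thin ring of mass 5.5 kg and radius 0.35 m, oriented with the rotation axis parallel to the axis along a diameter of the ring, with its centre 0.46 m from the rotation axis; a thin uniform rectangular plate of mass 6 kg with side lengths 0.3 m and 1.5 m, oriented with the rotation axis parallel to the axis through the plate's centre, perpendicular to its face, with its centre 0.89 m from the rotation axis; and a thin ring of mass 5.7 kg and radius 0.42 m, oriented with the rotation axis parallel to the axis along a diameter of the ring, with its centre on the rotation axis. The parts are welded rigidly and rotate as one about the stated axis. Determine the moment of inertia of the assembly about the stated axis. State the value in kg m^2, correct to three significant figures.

Thin ring: I_cm = (1/2)MR² = (1/2)(5.5)(0.35)² = 0.33687 kg m^2; centre at d = 0.46 m, so I = I_cm + Md² gives I = 0.33687 + (5.5)(0.46)² = 1.5007 kg m^2.
Rectangular plate: I_cm = (1/12)M(a²+b²) = (1/12)(6)[(0.3)² + (1.5)²] = 1.17 kg m^2; centre at d = 0.89 m, so I = I_cm + Md² gives I = 1.17 + (6)(0.89)² = 5.9226 kg m^2.
Thin ring: I_cm = (1/2)MR² = (1/2)(5.7)(0.42)² = 0.50274 kg m^2; axis through the centre, so I = 0.50274 kg m^2.
Total I = 1.5007 + 5.9226 + 0.50274 = 7.926 kg m^2.

7.93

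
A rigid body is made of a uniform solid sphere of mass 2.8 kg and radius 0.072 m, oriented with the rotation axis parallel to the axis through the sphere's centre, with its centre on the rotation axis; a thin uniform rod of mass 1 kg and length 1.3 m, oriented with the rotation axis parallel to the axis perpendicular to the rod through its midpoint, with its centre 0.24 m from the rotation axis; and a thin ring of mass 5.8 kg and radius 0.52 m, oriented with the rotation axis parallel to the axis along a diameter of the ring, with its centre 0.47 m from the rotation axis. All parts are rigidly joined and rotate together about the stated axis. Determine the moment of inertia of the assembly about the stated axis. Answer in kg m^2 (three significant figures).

Solid sphere: I_cm = (2/5)MR² = (2/5)(2.8)(0.072)² = 0.0058061 kg m^2; axis through the centre, so I = 0.0058061 kg m^2.
Thin rod: I_cm = (1/12)ML² = (1/12)(1)(1.3)² = 0.14083 kg m^2; centre at d = 0.24 m, so the parallel axis theorem gives I = 0.14083 + (1)(0.24)² = 0.19843 kg m^2.
Thin ring: I_cm = (1/2)MR² = (1/2)(5.8)(0.52)² = 0.78416 kg m^2; centre at d = 0.47 m, so the parallel axis theorem gives I = 0.78416 + (5.8)(0.47)² = 2.0654 kg m^2.
Total I = 0.0058061 + 0.19843 + 2.0654 = 2.2696 kg m^2.

2.27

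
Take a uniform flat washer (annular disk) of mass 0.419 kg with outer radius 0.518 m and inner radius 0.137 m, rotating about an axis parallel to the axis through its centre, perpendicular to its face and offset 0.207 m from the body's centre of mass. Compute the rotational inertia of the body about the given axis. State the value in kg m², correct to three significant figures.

I_cm = (1/2)M(R²+r²) = (1/2)(0.419)[(0.518)² + (0.137)²] = 0.060146 kg m²; centre at d = 0.207 m, so the parallel axis theorem gives I = 0.060146 + (0.419)(0.207)² = 0.0781 kg m².

0.0781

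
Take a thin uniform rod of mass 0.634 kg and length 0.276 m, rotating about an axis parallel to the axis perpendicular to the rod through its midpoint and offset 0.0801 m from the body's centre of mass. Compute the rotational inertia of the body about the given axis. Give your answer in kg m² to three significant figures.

0.00809

I_cm = (1/12)ML² = (1/12)(0.634)(0.276)² = 0.0040246 kg m²; centre at d = 0.0801 m, so I = I_cm + Md² gives I = 0.0040246 + (0.634)(0.0801)² = 0.0080924 kg m².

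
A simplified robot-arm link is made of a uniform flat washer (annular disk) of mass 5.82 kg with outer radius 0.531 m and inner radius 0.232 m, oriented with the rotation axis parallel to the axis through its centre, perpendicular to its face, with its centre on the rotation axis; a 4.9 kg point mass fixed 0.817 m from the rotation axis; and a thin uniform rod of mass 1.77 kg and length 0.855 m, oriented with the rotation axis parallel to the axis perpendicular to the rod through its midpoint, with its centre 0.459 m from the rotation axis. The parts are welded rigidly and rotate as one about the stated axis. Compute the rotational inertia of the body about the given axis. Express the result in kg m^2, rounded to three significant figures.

Annular disk: I_cm = (1/2)M(R²+r²) = (1/2)(5.82)[(0.531)² + (0.232)²] = 0.97713 kg m^2; axis through the centre, so I = 0.97713 kg m^2.
Point mass: I_cm = 0; centre at d = 0.817 m, so I = I_cm + Md² gives I = 0 + (4.9)(0.817)² = 3.2707 kg m^2.
Thin rod: I_cm = (1/12)ML² = (1/12)(1.77)(0.855)² = 0.10783 kg m^2; centre at d = 0.459 m, so I = I_cm + Md² gives I = 0.10783 + (1.77)(0.459)² = 0.48073 kg m^2.
Total I = 0.97713 + 3.2707 + 0.48073 = 4.7286 kg m^2.

4.73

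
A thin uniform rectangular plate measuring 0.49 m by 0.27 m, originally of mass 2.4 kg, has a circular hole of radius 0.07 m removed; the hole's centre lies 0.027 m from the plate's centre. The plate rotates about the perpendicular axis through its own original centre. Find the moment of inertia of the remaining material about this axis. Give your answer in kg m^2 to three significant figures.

Unpierced body about its centre: I₀ = (1/12)M(a²+b²) = (1/12)(2.4)[(0.49)² + (0.27)²] = 0.0626 kg m^2.
The removed disk has mass m = M·πr²/(ab) = (2.4)·π(0.07)²/(0.49·0.27) = 0.27925 kg (same uniform areal density).
Its moment of inertia about the rotation axis (parallel-axis theorem): I_hole = (1/2)mr² + md² = (1/2)(0.27925)(0.07)² + (0.27925)(0.027)² = 0.00088774 kg m^2.
Treating the hole as negative mass, I = I₀ − I_hole = 0.0626 − 0.00088774 = 0.061712 kg m^2.

0.0617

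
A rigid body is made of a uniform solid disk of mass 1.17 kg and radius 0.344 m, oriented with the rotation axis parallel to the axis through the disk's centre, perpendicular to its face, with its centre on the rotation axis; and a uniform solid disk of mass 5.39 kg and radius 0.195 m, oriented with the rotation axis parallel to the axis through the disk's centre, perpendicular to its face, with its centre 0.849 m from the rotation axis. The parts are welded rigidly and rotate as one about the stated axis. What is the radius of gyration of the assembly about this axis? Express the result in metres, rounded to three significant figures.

0.786

Solid disk: I_cm = (1/2)MR² = (1/2)(1.17)(0.344)² = 0.069227 kg m²; axis through the centre, so I = 0.069227 kg m².
Solid disk: I_cm = (1/2)MR² = (1/2)(5.39)(0.195)² = 0.10248 kg m²; centre at d = 0.849 m, so I = I_cm + Md² gives I = 0.10248 + (5.39)(0.849)² = 3.9876 kg m².
Total I = 4.0568 kg m²; total mass M = 6.56 kg.
k = √(I/M) = √(4.0568/6.56) = 0.7864 m.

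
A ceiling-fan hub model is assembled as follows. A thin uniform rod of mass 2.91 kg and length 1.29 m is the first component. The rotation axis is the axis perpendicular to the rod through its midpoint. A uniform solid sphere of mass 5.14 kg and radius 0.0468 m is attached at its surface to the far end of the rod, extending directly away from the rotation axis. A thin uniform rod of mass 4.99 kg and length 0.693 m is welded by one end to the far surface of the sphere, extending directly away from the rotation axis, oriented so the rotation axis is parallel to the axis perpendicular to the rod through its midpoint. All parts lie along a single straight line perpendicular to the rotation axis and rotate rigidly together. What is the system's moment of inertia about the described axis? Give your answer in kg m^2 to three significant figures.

Thin rod: I_cm = (1/12)ML² = (1/12)(2.91)(1.29)² = 0.40354 kg m^2; axis through the centre, so I = 0.40354 kg m^2.
Solid sphere: I_cm = (2/5)MR² = (2/5)(5.14)(0.0468)² = 0.0045031 kg m^2; centre at d = 0.645 + 0.0468 = 0.6918 m, so I = I_cm + Md² gives I = 0.0045031 + (5.14)(0.6918)² = 2.4644 kg m^2.
Thin rod: I_cm = (1/12)ML² = (1/12)(4.99)(0.693)² = 0.1997 kg m^2; centre at d = 0.645 + 0.0468 + 0.0468 + 0.3465 = 1.0851 m, so I = I_cm + Md² gives I = 0.1997 + (4.99)(1.0851)² = 6.0751 kg m^2.
Total I = 0.40354 + 2.4644 + 6.0751 = 8.9431 kg m^2.

8.94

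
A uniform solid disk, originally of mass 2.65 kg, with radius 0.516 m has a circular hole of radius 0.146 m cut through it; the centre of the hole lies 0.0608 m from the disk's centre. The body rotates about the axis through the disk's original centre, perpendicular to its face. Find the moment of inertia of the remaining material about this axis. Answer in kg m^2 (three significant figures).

Unpierced body about its centre: I₀ = (1/2)MR² = (1/2)(2.65)(0.516)² = 0.35279 kg m^2.
The removed disk has mass m = M·(r/R)² = (2.65)(0.146/0.516)² = 0.21215 kg (same uniform areal density).
Its moment of inertia about the rotation axis (parallel-axis theorem): I_hole = (1/2)mr² + md² = (1/2)(0.21215)(0.146)² + (0.21215)(0.0608)² = 0.0030454 kg m^2.
Treating the hole as negative mass, I = I₀ − I_hole = 0.35279 − 0.0030454 = 0.34974 kg m^2.

0.350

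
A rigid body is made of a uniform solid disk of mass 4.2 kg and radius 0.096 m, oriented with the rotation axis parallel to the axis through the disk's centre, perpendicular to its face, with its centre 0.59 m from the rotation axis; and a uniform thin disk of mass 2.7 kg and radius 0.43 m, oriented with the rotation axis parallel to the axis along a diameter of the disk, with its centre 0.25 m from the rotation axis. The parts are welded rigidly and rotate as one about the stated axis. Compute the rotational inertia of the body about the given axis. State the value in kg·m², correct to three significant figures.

1.77

Solid disk: I_cm = (1/2)MR² = (1/2)(4.2)(0.096)² = 0.019354 kg·m²; centre at d = 0.59 m, so I = I_cm + Md² gives I = 0.019354 + (4.2)(0.59)² = 1.4814 kg·m².
Thin disk: I_cm = (1/4)MR² = (1/4)(2.7)(0.43)² = 0.12481 kg·m²; centre at d = 0.25 m, so I = I_cm + Md² gives I = 0.12481 + (2.7)(0.25)² = 0.29356 kg·m².
Total I = 1.4814 + 0.29356 = 1.7749 kg·m².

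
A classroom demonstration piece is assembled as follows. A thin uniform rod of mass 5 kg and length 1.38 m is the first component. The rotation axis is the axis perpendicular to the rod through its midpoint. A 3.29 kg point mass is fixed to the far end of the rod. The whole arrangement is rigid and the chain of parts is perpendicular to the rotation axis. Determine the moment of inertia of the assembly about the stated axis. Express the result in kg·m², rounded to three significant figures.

Thin rod: I_cm = (1/12)ML² = (1/12)(5)(1.38)² = 0.7935 kg·m²; axis through the centre, so I = 0.7935 kg·m².
Point mass: I_cm = 0; centre at d = 0.69 m, so the parallel axis theorem gives I = 0 + (3.29)(0.69)² = 1.5664 kg·m².
Total I = 0.7935 + 1.5664 = 2.3599 kg·m².

2.36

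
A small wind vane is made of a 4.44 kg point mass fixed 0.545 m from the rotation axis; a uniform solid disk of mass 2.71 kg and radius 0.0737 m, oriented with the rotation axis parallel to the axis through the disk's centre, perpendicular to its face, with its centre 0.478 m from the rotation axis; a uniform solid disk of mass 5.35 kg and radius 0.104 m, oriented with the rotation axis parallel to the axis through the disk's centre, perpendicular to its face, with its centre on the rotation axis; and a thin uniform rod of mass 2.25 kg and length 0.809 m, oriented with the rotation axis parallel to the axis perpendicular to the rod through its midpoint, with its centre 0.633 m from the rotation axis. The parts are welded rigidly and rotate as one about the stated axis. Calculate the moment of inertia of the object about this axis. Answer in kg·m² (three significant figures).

3.00

Point mass: I_cm = 0; centre at d = 0.545 m, so the parallel axis theorem gives I = 0 + (4.44)(0.545)² = 1.3188 kg·m².
Solid disk: I_cm = (1/2)MR² = (1/2)(2.71)(0.0737)² = 0.0073599 kg·m²; centre at d = 0.478 m, so the parallel axis theorem gives I = 0.0073599 + (2.71)(0.478)² = 0.62655 kg·m².
Solid disk: I_cm = (1/2)MR² = (1/2)(5.35)(0.104)² = 0.028933 kg·m²; axis through the centre, so I = 0.028933 kg·m².
Thin rod: I_cm = (1/12)ML² = (1/12)(2.25)(0.809)² = 0.12272 kg·m²; centre at d = 0.633 m, so the parallel axis theorem gives I = 0.12272 + (2.25)(0.633)² = 1.0243 kg·m².
Total I = 1.3188 + 0.62655 + 0.028933 + 1.0243 = 2.9985 kg·m².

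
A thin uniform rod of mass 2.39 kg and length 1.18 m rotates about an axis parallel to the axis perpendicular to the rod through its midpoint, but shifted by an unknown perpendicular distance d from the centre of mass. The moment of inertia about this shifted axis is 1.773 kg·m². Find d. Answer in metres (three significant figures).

0.791

About the centre-of-mass axis, I_cm = (1/12)ML² = (1/12)(2.39)(1.18)² = 0.27732 kg·m².
Parallel axis theorem: I = I_cm + Md², so Md² = 1.773 − 0.27732 = 1.4957 kg·m².
d = √(1.4957 / 2.39) = 0.79108 m.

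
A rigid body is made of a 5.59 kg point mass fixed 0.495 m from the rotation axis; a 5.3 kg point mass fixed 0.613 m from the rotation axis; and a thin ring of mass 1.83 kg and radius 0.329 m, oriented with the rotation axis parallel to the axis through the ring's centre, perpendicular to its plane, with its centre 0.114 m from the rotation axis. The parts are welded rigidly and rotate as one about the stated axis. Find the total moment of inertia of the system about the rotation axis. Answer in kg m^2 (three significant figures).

Point mass: I_cm = 0; centre at d = 0.495 m, so the parallel axis theorem gives I = 0 + (5.59)(0.495)² = 1.3697 kg m^2.
Point mass: I_cm = 0; centre at d = 0.613 m, so the parallel axis theorem gives I = 0 + (5.3)(0.613)² = 1.9916 kg m^2.
Thin ring: I_cm = MR² = (1.83)(0.329)² = 0.19808 kg m^2; centre at d = 0.114 m, so the parallel axis theorem gives I = 0.19808 + (1.83)(0.114)² = 0.22186 kg m^2.
Total I = 1.3697 + 1.9916 + 0.22186 = 3.5831 kg m^2.

3.58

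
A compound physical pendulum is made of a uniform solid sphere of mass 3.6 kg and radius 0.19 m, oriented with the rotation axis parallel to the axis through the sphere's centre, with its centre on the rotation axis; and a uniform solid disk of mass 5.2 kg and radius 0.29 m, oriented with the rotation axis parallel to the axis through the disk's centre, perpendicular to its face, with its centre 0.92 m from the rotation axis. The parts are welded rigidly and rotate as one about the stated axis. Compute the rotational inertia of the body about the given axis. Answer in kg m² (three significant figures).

4.67

Solid sphere: I_cm = (2/5)MR² = (2/5)(3.6)(0.19)² = 0.051984 kg m²; axis through the centre, so I = 0.051984 kg m².
Solid disk: I_cm = (1/2)MR² = (1/2)(5.2)(0.29)² = 0.21866 kg m²; centre at d = 0.92 m, so the parallel axis theorem gives I = 0.21866 + (5.2)(0.92)² = 4.6199 kg m².
Total I = 0.051984 + 4.6199 = 4.6719 kg m².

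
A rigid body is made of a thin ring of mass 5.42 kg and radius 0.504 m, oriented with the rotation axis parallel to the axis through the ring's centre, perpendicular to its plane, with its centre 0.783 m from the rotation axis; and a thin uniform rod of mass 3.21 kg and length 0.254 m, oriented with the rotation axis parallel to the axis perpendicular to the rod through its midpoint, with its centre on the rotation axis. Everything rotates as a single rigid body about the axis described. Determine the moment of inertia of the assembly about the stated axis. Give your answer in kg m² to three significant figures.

Thin ring: I_cm = MR² = (5.42)(0.504)² = 1.3768 kg m²; centre at d = 0.783 m, so I = I_cm + Md² gives I = 1.3768 + (5.42)(0.783)² = 4.6997 kg m².
Thin rod: I_cm = (1/12)ML² = (1/12)(3.21)(0.254)² = 0.017258 kg m²; axis through the centre, so I = 0.017258 kg m².
Total I = 4.6997 + 0.017258 = 4.717 kg m².

4.72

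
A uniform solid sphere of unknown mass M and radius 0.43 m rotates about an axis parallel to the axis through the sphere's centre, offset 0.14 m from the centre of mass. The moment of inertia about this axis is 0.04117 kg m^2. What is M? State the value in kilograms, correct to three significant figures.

I = I_cm + Md² = (2/5)MR² + Md² = M·[0.4·(0.43)² + (0.14)²] = M·0.09356.
So M = 0.04117 / 0.09356 = 0.44004 kg.

0.440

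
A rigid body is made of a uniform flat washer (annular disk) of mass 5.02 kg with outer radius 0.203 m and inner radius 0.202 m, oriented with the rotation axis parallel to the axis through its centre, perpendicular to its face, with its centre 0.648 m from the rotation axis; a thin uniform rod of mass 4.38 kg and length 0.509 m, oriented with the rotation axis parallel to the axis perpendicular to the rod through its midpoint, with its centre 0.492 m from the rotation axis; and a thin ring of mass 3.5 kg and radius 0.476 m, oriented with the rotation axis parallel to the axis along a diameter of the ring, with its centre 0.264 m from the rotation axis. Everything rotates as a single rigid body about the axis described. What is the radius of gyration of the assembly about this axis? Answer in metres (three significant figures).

Annular disk: I_cm = (1/2)M(R²+r²) = (1/2)(5.02)[(0.203)² + (0.202)²] = 0.20585 kg m²; centre at d = 0.648 m, so the parallel axis theorem gives I = 0.20585 + (5.02)(0.648)² = 2.3138 kg m².
Thin rod: I_cm = (1/12)ML² = (1/12)(4.38)(0.509)² = 0.094565 kg m²; centre at d = 0.492 m, so the parallel axis theorem gives I = 0.094565 + (4.38)(0.492)² = 1.1548 kg m².
Thin ring: I_cm = (1/2)MR² = (1/2)(3.5)(0.476)² = 0.39651 kg m²; centre at d = 0.264 m, so the parallel axis theorem gives I = 0.39651 + (3.5)(0.264)² = 0.64044 kg m².
Total I = 4.109 kg m²; total mass M = 12.9 kg.
k = √(I/M) = √(4.109/12.9) = 0.56438 m.

0.564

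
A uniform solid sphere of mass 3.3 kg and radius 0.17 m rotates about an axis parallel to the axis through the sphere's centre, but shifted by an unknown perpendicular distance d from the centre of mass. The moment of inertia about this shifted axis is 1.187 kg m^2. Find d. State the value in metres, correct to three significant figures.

0.590

About the centre-of-mass axis, I_cm = (2/5)MR² = (2/5)(3.3)(0.17)² = 0.038148 kg m^2.
Parallel axis theorem: I = I_cm + Md², so Md² = 1.187 − 0.038148 = 1.1489 kg m^2.
d = √(1.1489 / 3.3) = 0.59003 m.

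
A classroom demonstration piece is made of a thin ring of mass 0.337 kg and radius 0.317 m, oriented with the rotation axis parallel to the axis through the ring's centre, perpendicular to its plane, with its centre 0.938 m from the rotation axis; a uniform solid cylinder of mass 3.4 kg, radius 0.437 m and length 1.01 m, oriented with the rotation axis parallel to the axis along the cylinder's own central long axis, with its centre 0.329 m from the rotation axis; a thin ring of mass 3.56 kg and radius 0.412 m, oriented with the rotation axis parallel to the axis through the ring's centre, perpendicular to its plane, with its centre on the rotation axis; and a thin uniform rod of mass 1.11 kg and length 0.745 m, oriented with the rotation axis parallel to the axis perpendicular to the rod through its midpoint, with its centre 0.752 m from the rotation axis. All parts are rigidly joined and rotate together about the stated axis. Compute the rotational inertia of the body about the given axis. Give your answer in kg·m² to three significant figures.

2.31

Thin ring: I_cm = MR² = (0.337)(0.317)² = 0.033865 kg·m²; centre at d = 0.938 m, so I = I_cm + Md² gives I = 0.033865 + (0.337)(0.938)² = 0.33037 kg·m².
Solid cylinder: I_cm = (1/2)MR² = (1/2)(3.4)(0.437)² = 0.32465 kg·m²; centre at d = 0.329 m, so I = I_cm + Md² gives I = 0.32465 + (3.4)(0.329)² = 0.69267 kg·m².
Thin ring: I_cm = MR² = (3.56)(0.412)² = 0.60429 kg·m²; axis through the centre, so I = 0.60429 kg·m².
Thin rod: I_cm = (1/12)ML² = (1/12)(1.11)(0.745)² = 0.05134 kg·m²; centre at d = 0.752 m, so I = I_cm + Md² gives I = 0.05134 + (1.11)(0.752)² = 0.67905 kg·m².
Total I = 0.33037 + 0.69267 + 0.60429 + 0.67905 = 2.3064 kg·m².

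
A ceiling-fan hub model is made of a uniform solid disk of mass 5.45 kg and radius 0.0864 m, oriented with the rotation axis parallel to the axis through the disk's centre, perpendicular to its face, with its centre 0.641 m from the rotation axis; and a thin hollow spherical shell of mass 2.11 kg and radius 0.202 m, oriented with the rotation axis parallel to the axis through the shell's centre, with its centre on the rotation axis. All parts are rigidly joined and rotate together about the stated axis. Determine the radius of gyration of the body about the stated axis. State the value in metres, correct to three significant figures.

Solid disk: I_cm = (1/2)MR² = (1/2)(5.45)(0.0864)² = 0.020342 kg m^2; centre at d = 0.641 m, so the parallel axis theorem gives I = 0.020342 + (5.45)(0.641)² = 2.2596 kg m^2.
Spherical shell: I_cm = (2/3)MR² = (2/3)(2.11)(0.202)² = 0.057398 kg m^2; axis through the centre, so I = 0.057398 kg m^2.
Total I = 2.317 kg m^2; total mass M = 7.56 kg.
k = √(I/M) = √(2.317/7.56) = 0.55361 m.

0.554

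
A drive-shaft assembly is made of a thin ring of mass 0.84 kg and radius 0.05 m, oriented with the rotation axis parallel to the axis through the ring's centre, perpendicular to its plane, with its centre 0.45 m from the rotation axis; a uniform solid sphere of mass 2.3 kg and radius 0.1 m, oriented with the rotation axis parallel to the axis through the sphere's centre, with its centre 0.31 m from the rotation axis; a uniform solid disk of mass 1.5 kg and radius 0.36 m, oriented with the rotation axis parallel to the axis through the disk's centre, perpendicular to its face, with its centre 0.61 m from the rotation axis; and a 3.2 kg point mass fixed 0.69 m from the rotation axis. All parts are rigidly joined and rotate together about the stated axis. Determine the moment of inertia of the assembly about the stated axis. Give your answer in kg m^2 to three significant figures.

2.58

Thin ring: I_cm = MR² = (0.84)(0.05)² = 0.0021 kg m^2; centre at d = 0.45 m, so I = I_cm + Md² gives I = 0.0021 + (0.84)(0.45)² = 0.1722 kg m^2.
Solid sphere: I_cm = (2/5)MR² = (2/5)(2.3)(0.1)² = 0.0092 kg m^2; centre at d = 0.31 m, so I = I_cm + Md² gives I = 0.0092 + (2.3)(0.31)² = 0.23023 kg m^2.
Solid disk: I_cm = (1/2)MR² = (1/2)(1.5)(0.36)² = 0.0972 kg m^2; centre at d = 0.61 m, so I = I_cm + Md² gives I = 0.0972 + (1.5)(0.61)² = 0.65535 kg m^2.
Point mass: I_cm = 0; centre at d = 0.69 m, so I = I_cm + Md² gives I = 0 + (3.2)(0.69)² = 1.5235 kg m^2.
Total I = 0.1722 + 0.23023 + 0.65535 + 1.5235 = 2.5813 kg m^2.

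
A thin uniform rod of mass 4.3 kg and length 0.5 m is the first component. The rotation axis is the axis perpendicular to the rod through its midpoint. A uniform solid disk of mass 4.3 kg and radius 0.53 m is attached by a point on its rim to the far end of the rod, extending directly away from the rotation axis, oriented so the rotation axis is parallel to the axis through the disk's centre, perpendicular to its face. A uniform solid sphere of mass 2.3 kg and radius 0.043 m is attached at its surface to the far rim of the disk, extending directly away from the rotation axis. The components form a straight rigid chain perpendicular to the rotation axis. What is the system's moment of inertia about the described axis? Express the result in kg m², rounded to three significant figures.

7.52

Thin rod: I_cm = (1/12)ML² = (1/12)(4.3)(0.5)² = 0.089583 kg m²; axis through the centre, so I = 0.089583 kg m².
Solid disk: I_cm = (1/2)MR² = (1/2)(4.3)(0.53)² = 0.60394 kg m²; centre at d = 0.25 + 0.53 = 0.78 m, so I = I_cm + Md² gives I = 0.60394 + (4.3)(0.78)² = 3.2201 kg m².
Solid sphere: I_cm = (2/5)MR² = (2/5)(2.3)(0.043)² = 0.0017011 kg m²; centre at d = 0.25 + 0.53 + 0.53 + 0.043 = 1.353 m, so I = I_cm + Md² gives I = 0.0017011 + (2.3)(1.353)² = 4.2121 kg m².
Total I = 0.089583 + 3.2201 + 4.2121 = 7.5217 kg m².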